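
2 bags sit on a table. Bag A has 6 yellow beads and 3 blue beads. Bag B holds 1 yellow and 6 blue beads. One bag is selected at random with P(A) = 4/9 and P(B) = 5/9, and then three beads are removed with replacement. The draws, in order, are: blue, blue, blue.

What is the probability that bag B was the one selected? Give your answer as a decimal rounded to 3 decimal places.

The likelihood of the observed sequence under each hypothesis: P(data | bag A) = (3/9)(3/9)(3/9) = 0.037037; P(data | bag B) = (6/7)(6/7)(6/7) = 0.62974.
Weighting by the prior gives 4/9 · 0.037037 = 0.016461, 5/9 · 0.62974 = 0.34985; with total 0.36632.
Hence P(bag B | data) = (0.34985) / (0.36632) = 0.95506.

0.955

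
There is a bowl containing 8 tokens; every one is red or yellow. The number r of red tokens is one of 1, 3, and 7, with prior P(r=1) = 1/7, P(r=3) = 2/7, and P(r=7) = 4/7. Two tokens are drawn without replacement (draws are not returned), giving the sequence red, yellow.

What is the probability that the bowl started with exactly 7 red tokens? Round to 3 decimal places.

Under each hypothesis, the probability of the observed sequence is: P(data | r = 1) = (1/8)(7/7) = 1/8; P(data | r = 3) = (3/8)(5/7) = 15/56; P(data | r = 7) = (7/8)(1/7) = 1/8.
Weighting by the prior gives 1/7 · 1/8 = 1/56, 2/7 · 15/56 = 15/196, 4/7 · 1/8 = 1/14; summing to 65/392.
So P(r = 7 | data) = (1/14) / (65/392) = 28/65.

0.431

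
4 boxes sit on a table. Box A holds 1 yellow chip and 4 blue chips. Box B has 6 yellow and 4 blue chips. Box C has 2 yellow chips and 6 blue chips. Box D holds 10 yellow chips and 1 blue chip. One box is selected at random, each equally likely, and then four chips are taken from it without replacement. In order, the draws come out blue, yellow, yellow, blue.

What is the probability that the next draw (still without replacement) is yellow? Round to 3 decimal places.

0.444

The likelihood of the observed sequence under each hypothesis: P(data | box A) = (4/5)(1/4)(0/3) = 0; P(data | box B) = (4/10)(6/9)(5/8)(3/7) = 1/14; P(data | box C) = (6/8)(2/7)(1/6)(5/5) = 1/28; P(data | box D) = (1/11)(10/10)(9/9)(0/8) = 0.
The prior-weighted likelihoods are 1/4 · 0 = 0, 1/4 · 1/14 = 1/56, 1/4 · 1/28 = 1/112, 1/4 · 0 = 0; these sum to 3/112.
The posterior is then P(box A | data) = 0, P(box B | data) = 2/3, P(box C | data) = 1/3, P(box D | data) = 0.
The predictive probability is P(yellow next | data) = (2/3)(2/3) + (0)(1/3) = 4/9.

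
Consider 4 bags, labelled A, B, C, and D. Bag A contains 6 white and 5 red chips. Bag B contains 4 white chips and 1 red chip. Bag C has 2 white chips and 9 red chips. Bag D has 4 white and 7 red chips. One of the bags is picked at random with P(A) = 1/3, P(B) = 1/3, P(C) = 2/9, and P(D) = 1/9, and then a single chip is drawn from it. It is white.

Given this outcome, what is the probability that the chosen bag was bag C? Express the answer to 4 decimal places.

0.0763

Compute the likelihood of this draw for each case: P(data | bag A) = (6/11) = 6/11; P(data | bag B) = (4/5) = 4/5; P(data | bag C) = (2/11) = 2/11; P(data | bag D) = (4/11) = 4/11.
Weighting by the prior gives 1/3 · 6/11 = 2/11, 1/3 · 4/5 = 4/15, 2/9 · 2/11 = 4/99, 1/9 · 4/11 = 4/99; summing to 262/495.
By Bayes' rule, P(bag C | data) = (4/99) / (262/495) = 10/131.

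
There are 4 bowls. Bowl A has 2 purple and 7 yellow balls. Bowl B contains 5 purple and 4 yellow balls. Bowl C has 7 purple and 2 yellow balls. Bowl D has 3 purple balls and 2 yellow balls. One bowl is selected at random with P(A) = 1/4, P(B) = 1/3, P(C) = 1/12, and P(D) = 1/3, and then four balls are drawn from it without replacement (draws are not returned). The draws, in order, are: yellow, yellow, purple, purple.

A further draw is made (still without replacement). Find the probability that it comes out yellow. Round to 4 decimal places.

0.2538

The likelihood of the observed sequence under each hypothesis: P(data | bowl A) = (7/9)(6/8)(2/7)(1/6) = 1/36; P(data | bowl B) = (4/9)(3/8)(5/7)(4/6) = 5/63; P(data | bowl C) = (2/9)(1/8)(7/7)(6/6) = 1/36; P(data | bowl D) = (2/5)(1/4)(3/3)(2/2) = 1/10.
The prior-weighted likelihoods are 1/4 · 1/36 = 1/144, 1/3 · 5/63 = 5/189, 1/12 · 1/36 = 1/432, 1/3 · 1/10 = 1/30; summing to 29/420.
The posterior is then P(bowl A | data) = 0.10057, P(bowl B | data) = 0.38314, P(bowl C | data) = 0.033525, P(bowl D | data) = 0.48276.
So P(yellow next | data) = Σ P(yellow next | H) P(H | data) = (1)(0.10057) + (2/5)(0.38314) + (0)(0.033525) + (0)(0.48276) = 0.25383.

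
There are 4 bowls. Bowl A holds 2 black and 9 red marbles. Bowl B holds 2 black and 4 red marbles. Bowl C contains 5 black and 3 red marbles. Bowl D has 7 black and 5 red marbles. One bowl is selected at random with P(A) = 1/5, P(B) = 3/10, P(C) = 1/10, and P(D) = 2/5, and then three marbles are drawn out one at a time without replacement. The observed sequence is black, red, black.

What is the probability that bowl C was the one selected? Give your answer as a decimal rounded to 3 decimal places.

For each hypothesis, P(data | H) works out to: P(data | bowl A) = (2/11)(9/10)(1/9) = 0.018182; P(data | bowl B) = (2/6)(4/5)(1/4) = 0.066667; P(data | bowl C) = (5/8)(3/7)(4/6) = 0.17857; P(data | bowl D) = (7/12)(5/11)(6/10) = 0.15909.
Multiplying each by its prior: 1/5 · 0.018182 = 0.0036364, 3/10 · 0.066667 = 0.02, 1/10 · 0.17857 = 0.017857, 2/5 · 0.15909 = 0.063636; with total 0.10513.
Hence P(bowl C | data) = (0.017857) / (0.10513) = 0.16986.

0.170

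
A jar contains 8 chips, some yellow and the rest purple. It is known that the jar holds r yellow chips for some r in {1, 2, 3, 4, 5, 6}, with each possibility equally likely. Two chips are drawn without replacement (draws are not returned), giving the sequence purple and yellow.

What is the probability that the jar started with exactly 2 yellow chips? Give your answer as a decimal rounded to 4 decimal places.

0.1558

The likelihood of the observed sequence under each hypothesis: P(data | r = 1) = (7/8)(1/7) = 1/8; P(data | r = 2) = (6/8)(2/7) = 3/14; P(data | r = 3) = (5/8)(3/7) = 15/56; P(data | r = 4) = (4/8)(4/7) = 2/7; P(data | r = 5) = (3/8)(5/7) = 15/56; P(data | r = 6) = (2/8)(6/7) = 3/14.
Multiplying each by its prior: 1/6 · 1/8 = 1/48, 1/6 · 3/14 = 1/28, 1/6 · 15/56 = 5/112, 1/6 · 2/7 = 1/21, 1/6 · 15/56 = 5/112, 1/6 · 3/14 = 1/28; with total 11/48.
Therefore the posterior P(r = 2 | data) = (1/28) / (11/48) = 12/77.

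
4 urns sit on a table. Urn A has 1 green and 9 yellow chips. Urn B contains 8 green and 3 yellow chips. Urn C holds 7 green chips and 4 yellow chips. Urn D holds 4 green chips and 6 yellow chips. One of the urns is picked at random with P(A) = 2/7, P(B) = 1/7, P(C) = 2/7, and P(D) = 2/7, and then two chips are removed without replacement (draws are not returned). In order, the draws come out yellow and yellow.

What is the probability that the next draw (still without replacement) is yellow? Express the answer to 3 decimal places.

The likelihood of the observed sequence under each hypothesis: P(data | urn A) = (9/10)(8/9) = 0.8; P(data | urn B) = (3/11)(2/10) = 0.054545; P(data | urn C) = (4/11)(3/10) = 0.10909; P(data | urn D) = (6/10)(5/9) = 0.33333.
The prior-weighted likelihoods are 2/7 · 0.8 = 0.22857, 1/7 · 0.054545 = 0.0077922, 2/7 · 0.10909 = 0.031169, 2/7 · 0.33333 = 0.095238; with total 0.36277.
Normalising, the posterior is P(urn A | data) = 0.63007, P(urn B | data) = 0.02148, P(urn C | data) = 0.085919, P(urn D | data) = 0.26253.
The predictive probability is P(yellow next | data) = (7/8)(0.63007) + (1/9)(0.02148) + (2/9)(0.085919) + (1/2)(0.26253) = 0.70406.

0.704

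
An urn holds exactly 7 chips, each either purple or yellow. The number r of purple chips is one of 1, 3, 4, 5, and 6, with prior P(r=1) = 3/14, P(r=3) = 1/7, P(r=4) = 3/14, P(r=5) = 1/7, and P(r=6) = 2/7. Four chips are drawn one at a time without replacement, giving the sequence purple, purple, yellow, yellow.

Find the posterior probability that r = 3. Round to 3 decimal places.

0.327

Under each hypothesis, the probability of the observed sequence is: P(data | r = 1) = (1/7)(0/6) = 0; P(data | r = 3) = (3/7)(2/6)(4/5)(3/4) = 3/35; P(data | r = 4) = (4/7)(3/6)(3/5)(2/4) = 3/35; P(data | r = 5) = (5/7)(4/6)(2/5)(1/4) = 1/21; P(data | r = 6) = (6/7)(5/6)(1/5)(0/4) = 0.
Weighting by the prior gives 3/14 · 0 = 0, 1/7 · 3/35 = 3/245, 3/14 · 3/35 = 9/490, 1/7 · 1/21 = 1/147, 2/7 · 0 = 0; with total 11/294.
By Bayes' rule, P(r = 3 | data) = (3/245) / (11/294) = 18/55.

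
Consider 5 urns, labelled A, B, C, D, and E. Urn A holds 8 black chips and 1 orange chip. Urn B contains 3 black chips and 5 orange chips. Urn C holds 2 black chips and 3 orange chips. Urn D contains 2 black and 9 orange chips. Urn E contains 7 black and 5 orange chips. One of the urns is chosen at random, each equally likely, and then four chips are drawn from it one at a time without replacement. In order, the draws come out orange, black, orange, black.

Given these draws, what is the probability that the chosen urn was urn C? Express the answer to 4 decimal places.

0.3841

Under each hypothesis, the probability of the observed sequence is: P(data | urn A) = (1/9)(8/8)(0/7) = 0; P(data | urn B) = (5/8)(3/7)(4/6)(2/5) = 0.071429; P(data | urn C) = (3/5)(2/4)(2/3)(1/2) = 0.1; P(data | urn D) = (9/11)(2/10)(8/9)(1/8) = 0.018182; P(data | urn E) = (5/12)(7/11)(4/10)(6/9) = 0.070707.
Multiplying each by its prior: 1/5 · 0 = 0, 1/5 · 0.071429 = 0.014286, 1/5 · 0.1 = 0.02, 1/5 · 0.018182 = 0.0036364, 1/5 · 0.070707 = 0.014141; summing to 0.052063.
By Bayes' rule, P(urn C | data) = (0.02) / (0.052063) = 0.38415.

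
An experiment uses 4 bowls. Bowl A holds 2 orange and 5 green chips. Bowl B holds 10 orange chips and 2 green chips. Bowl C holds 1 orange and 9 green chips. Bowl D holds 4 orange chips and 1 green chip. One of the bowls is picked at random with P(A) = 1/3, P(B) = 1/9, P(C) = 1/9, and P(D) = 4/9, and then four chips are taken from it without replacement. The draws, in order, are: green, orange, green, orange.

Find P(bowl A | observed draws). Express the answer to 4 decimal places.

0.9041

The likelihood of the observed sequence under each hypothesis: P(data | bowl A) = (5/7)(2/6)(4/5)(1/4) = 0.047619; P(data | bowl B) = (2/12)(10/11)(1/10)(9/9) = 0.015152; P(data | bowl C) = (9/10)(1/9)(8/8)(0/7) = 0; P(data | bowl D) = (1/5)(4/4)(0/3) = 0.
Multiplying each by its prior: 1/3 · 0.047619 = 0.015873, 1/9 · 0.015152 = 0.0016835, 1/9 · 0 = 0, 4/9 · 0 = 0; with total 0.017557.
Therefore the posterior P(bowl A | data) = (0.015873) / (0.017557) = 0.90411.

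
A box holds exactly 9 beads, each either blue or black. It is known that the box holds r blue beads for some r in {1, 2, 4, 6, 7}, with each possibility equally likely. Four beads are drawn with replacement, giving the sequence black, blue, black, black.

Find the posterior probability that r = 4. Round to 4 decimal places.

0.2610

Compute the likelihood of the observed sequence for each case: P(data | r = 1) = (8/9)(1/9)(8/9)(8/9) = 0.078037; P(data | r = 2) = (7/9)(2/9)(7/9)(7/9) = 0.10456; P(data | r = 4) = (5/9)(4/9)(5/9)(5/9) = 0.076208; P(data | r = 6) = (3/9)(6/9)(3/9)(3/9) = 0.024691; P(data | r = 7) = (2/9)(7/9)(2/9)(2/9) = 0.0085353.
Multiplying each by its prior: 1/5 · 0.078037 = 0.015607, 1/5 · 0.10456 = 0.020911, 1/5 · 0.076208 = 0.015242, 1/5 · 0.024691 = 0.0049383, 1/5 · 0.0085353 = 0.0017071; with total 0.058406.
So P(r = 4 | data) = (0.015242) / (0.058406) = 0.26096.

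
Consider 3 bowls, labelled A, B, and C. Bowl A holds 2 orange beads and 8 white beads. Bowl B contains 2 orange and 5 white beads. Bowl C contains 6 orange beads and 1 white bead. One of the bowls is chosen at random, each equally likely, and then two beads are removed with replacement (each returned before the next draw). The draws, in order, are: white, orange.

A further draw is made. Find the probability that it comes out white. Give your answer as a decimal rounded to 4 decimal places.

0.5987

Compute the likelihood of the observed sequence for each case: P(data | bowl A) = (8/10)(2/10) = 0.16; P(data | bowl B) = (5/7)(2/7) = 0.20408; P(data | bowl C) = (1/7)(6/7) = 0.12245.
Weighting by the prior gives 1/3 · 0.16 = 0.053333, 1/3 · 0.20408 = 0.068027, 1/3 · 0.12245 = 0.040816; summing to 0.16218.
Dividing through by the total gives posterior P(bowl A | data) = 0.32886, P(bowl B | data) = 0.41946, P(bowl C | data) = 0.25168.
So P(white next | data) = Σ P(white next | H) P(H | data) = (4/5)(0.32886) + (5/7)(0.41946) + (1/7)(0.25168) = 0.59866.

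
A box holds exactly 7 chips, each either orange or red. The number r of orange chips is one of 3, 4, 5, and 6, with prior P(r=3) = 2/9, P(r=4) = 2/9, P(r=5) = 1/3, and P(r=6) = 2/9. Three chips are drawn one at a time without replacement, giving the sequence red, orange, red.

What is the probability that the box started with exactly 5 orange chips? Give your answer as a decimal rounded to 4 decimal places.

0.2000

For each hypothesis, P(data | H) works out to: P(data | r = 3) = (4/7)(3/6)(3/5) = 6/35; P(data | r = 4) = (3/7)(4/6)(2/5) = 4/35; P(data | r = 5) = (2/7)(5/6)(1/5) = 1/21; P(data | r = 6) = (1/7)(6/6)(0/5) = 0.
The prior-weighted likelihoods are 2/9 · 6/35 = 4/105, 2/9 · 4/35 = 8/315, 1/3 · 1/21 = 1/63, 2/9 · 0 = 0; these sum to 5/63.
So P(r = 5 | data) = (1/63) / (5/63) = 1/5.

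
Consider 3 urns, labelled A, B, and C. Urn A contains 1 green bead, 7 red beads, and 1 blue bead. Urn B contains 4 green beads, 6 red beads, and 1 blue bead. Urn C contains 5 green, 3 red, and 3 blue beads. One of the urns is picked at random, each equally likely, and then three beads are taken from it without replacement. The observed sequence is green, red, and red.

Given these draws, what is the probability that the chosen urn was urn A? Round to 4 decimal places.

0.3548

Under each hypothesis, the probability of the observed sequence is: P(data | urn A) = (1/9)(7/8)(6/7) = 1/12; P(data | urn B) = (4/11)(6/10)(5/9) = 4/33; P(data | urn C) = (5/11)(3/10)(2/9) = 1/33.
Multiplying each by its prior: 1/3 · 1/12 = 1/36, 1/3 · 4/33 = 4/99, 1/3 · 1/33 = 1/99; these sum to 31/396.
Therefore the posterior P(urn A | data) = (1/36) / (31/396) = 11/31.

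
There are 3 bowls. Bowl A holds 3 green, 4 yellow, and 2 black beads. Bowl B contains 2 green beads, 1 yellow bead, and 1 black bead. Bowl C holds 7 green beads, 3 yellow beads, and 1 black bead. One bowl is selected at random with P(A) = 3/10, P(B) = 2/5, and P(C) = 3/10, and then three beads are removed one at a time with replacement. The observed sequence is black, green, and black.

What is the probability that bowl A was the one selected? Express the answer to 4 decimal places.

Under each hypothesis, the probability of the observed sequence is: P(data | bowl A) = (2/9)(3/9)(2/9) = 0.016461; P(data | bowl B) = (1/4)(2/4)(1/4) = 0.03125; P(data | bowl C) = (1/11)(7/11)(1/11) = 0.0052592.
Weighting by the prior gives 3/10 · 0.016461 = 0.0049383, 2/5 · 0.03125 = 0.0125, 3/10 · 0.0052592 = 0.0015778; these sum to 0.019016.
By Bayes' rule, P(bowl A | data) = (0.0049383) / (0.019016) = 0.25969.

0.2597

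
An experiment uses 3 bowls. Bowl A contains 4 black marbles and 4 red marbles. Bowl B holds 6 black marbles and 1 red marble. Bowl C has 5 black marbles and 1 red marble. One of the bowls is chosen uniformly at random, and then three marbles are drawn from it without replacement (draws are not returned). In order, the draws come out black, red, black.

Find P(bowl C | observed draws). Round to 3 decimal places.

0.368

Under each hypothesis, the probability of the observed sequence is: P(data | bowl A) = (4/8)(4/7)(3/6) = 1/7; P(data | bowl B) = (6/7)(1/6)(5/5) = 1/7; P(data | bowl C) = (5/6)(1/5)(4/4) = 1/6.
Multiplying each by its prior: 1/3 · 1/7 = 1/21, 1/3 · 1/7 = 1/21, 1/3 · 1/6 = 1/18; summing to 19/126.
Therefore the posterior P(bowl C | data) = (1/18) / (19/126) = 7/19.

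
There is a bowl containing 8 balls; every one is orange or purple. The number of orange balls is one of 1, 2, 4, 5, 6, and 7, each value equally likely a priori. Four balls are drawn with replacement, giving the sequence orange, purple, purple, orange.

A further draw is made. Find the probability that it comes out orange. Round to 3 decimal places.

Under each hypothesis, the probability of the observed sequence is: P(data | r = 1) = (1/8)(7/8)(7/8)(1/8) = 0.011963; P(data | r = 2) = (2/8)(6/8)(6/8)(2/8) = 0.035156; P(data | r = 4) = (4/8)(4/8)(4/8)(4/8) = 0.0625; P(data | r = 5) = (5/8)(3/8)(3/8)(5/8) = 0.054932; P(data | r = 6) = (6/8)(2/8)(2/8)(6/8) = 0.035156; P(data | r = 7) = (7/8)(1/8)(1/8)(7/8) = 0.011963.
The prior-weighted likelihoods are 1/6 · 0.011963 = 0.0019938, 1/6 · 0.035156 = 0.0058594, 1/6 · 0.0625 = 0.010417, 1/6 · 0.054932 = 0.0091553, 1/6 · 0.035156 = 0.0058594, 1/6 · 0.011963 = 0.0019938; summing to 0.035278.
Dividing through by the total gives posterior P(r = 1 | data) = 0.056517, P(r = 2 | data) = 0.16609, P(r = 4 | data) = 0.29527, P(r = 5 | data) = 0.25952, P(r = 6 | data) = 0.16609, P(r = 7 | data) = 0.056517.
So P(orange next | data) = Σ P(orange next | H) P(H | data) = (1/8)(0.056517) + (1/4)(0.16609) + (1/2)(0.29527) + (5/8)(0.25952) + (3/4)(0.16609) + (7/8)(0.056517) = 0.53244.

0.532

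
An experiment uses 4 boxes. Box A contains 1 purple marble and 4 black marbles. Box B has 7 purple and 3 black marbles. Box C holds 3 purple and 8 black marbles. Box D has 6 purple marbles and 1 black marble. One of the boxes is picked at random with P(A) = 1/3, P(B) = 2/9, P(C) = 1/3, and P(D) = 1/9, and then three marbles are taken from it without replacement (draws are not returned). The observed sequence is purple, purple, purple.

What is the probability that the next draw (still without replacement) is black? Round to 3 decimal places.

The likelihood of the observed sequence under each hypothesis: P(data | box A) = (1/5)(0/4) = 0; P(data | box B) = (7/10)(6/9)(5/8) = 0.29167; P(data | box C) = (3/11)(2/10)(1/9) = 0.0060606; P(data | box D) = (6/7)(5/6)(4/5) = 0.57143.
Multiplying each by its prior: 1/3 · 0 = 0, 2/9 · 0.29167 = 0.064815, 1/3 · 0.0060606 = 0.0020202, 1/9 · 0.57143 = 0.063492; these sum to 0.13033.
The posterior is then P(box A | data) = 0, P(box B | data) = 0.49732, P(box C | data) = 0.015501, P(box D | data) = 0.48717.
Averaging over the posterior, P(black next | data) = (3/7)(0.49732) + (1)(0.015501) + (1/4)(0.48717) = 0.35043.

0.350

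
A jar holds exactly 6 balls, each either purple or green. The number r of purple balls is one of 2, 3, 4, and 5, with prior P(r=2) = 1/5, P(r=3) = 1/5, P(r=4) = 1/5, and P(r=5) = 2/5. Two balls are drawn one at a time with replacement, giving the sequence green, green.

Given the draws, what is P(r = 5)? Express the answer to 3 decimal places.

0.065

For each hypothesis, P(data | H) works out to: P(data | r = 2) = (4/6)(4/6) = 4/9; P(data | r = 3) = (3/6)(3/6) = 1/4; P(data | r = 4) = (2/6)(2/6) = 1/9; P(data | r = 5) = (1/6)(1/6) = 1/36.
Multiplying each by its prior: 1/5 · 4/9 = 4/45, 1/5 · 1/4 = 1/20, 1/5 · 1/9 = 1/45, 2/5 · 1/36 = 1/90; with total 31/180.
So P(r = 5 | data) = (1/90) / (31/180) = 2/31.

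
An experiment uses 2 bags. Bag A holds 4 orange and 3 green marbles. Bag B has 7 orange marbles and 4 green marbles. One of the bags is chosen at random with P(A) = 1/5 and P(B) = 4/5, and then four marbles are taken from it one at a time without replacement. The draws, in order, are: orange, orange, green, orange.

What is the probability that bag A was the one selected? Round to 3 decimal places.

0.168

For each hypothesis, P(data | H) works out to: P(data | bag A) = (4/7)(3/6)(3/5)(2/4) = 0.085714; P(data | bag B) = (7/11)(6/10)(4/9)(5/8) = 0.10606.
Multiplying each by its prior: 1/5 · 0.085714 = 0.017143, 4/5 · 0.10606 = 0.084848; summing to 0.10199.
Therefore the posterior P(bag A | data) = (0.017143) / (0.10199) = 0.16808.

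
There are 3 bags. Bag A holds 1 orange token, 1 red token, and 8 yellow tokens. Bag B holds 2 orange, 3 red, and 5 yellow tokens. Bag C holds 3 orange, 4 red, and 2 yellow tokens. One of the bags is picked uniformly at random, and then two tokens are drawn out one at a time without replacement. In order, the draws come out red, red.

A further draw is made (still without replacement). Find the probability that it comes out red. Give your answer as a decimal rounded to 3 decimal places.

0.240

Compute the likelihood of the observed sequence for each case: P(data | bag A) = (1/10)(0/9) = 0; P(data | bag B) = (3/10)(2/9) = 1/15; P(data | bag C) = (4/9)(3/8) = 1/6.
Weighting by the prior gives 1/3 · 0 = 0, 1/3 · 1/15 = 1/45, 1/3 · 1/6 = 1/18; with total 7/90.
Dividing through by the total gives posterior P(bag A | data) = 0, P(bag B | data) = 2/7, P(bag C | data) = 5/7.
Averaging over the posterior, P(red next | data) = (1/8)(2/7) + (2/7)(5/7) = 47/196.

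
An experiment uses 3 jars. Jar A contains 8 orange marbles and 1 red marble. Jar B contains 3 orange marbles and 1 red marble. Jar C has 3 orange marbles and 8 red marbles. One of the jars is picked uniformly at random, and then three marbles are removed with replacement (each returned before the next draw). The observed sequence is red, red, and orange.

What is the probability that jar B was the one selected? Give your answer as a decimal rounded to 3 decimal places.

0.232

Under each hypothesis, the probability of the observed sequence is: P(data | jar A) = (1/9)(1/9)(8/9) = 0.010974; P(data | jar B) = (1/4)(1/4)(3/4) = 0.046875; P(data | jar C) = (8/11)(8/11)(3/11) = 0.14425.
The prior-weighted likelihoods are 1/3 · 0.010974 = 0.003658, 1/3 · 0.046875 = 0.015625, 1/3 · 0.14425 = 0.048084; with total 0.067367.
So P(jar B | data) = (0.015625) / (0.067367) = 0.23194.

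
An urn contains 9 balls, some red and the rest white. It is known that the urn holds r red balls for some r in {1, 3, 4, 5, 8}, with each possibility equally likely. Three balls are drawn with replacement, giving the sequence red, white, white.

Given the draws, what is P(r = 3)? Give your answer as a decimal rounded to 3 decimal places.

Compute the likelihood of the observed sequence for each case: P(data | r = 1) = (1/9)(8/9)(8/9) = 0.087791; P(data | r = 3) = (3/9)(6/9)(6/9) = 0.14815; P(data | r = 4) = (4/9)(5/9)(5/9) = 0.13717; P(data | r = 5) = (5/9)(4/9)(4/9) = 0.10974; P(data | r = 8) = (8/9)(1/9)(1/9) = 0.010974.
Multiplying each by its prior: 1/5 · 0.087791 = 0.017558, 1/5 · 0.14815 = 0.02963, 1/5 · 0.13717 = 0.027435, 1/5 · 0.10974 = 0.021948, 1/5 · 0.010974 = 0.0021948; with total 0.098765.
So P(r = 3 | data) = (0.02963) / (0.098765) = 0.3.

0.300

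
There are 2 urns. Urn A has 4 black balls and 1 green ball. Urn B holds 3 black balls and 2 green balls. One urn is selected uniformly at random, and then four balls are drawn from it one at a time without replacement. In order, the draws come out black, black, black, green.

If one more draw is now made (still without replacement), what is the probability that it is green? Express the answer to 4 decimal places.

0.3333

Compute the likelihood of the observed sequence for each case: P(data | urn A) = (4/5)(3/4)(2/3)(1/2) = 1/5; P(data | urn B) = (3/5)(2/4)(1/3)(2/2) = 1/10.
Multiplying each by its prior: 1/2 · 1/5 = 1/10, 1/2 · 1/10 = 1/20; these sum to 3/20.
The posterior is then P(urn A | data) = 2/3, P(urn B | data) = 1/3.
So P(green next | data) = Σ P(green next | H) P(H | data) = (0)(2/3) + (1)(1/3) = 1/3.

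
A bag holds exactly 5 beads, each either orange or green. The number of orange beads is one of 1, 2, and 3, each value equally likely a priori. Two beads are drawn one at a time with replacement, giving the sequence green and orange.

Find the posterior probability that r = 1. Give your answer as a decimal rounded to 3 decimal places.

The likelihood of the observed sequence under each hypothesis: P(data | r = 1) = (4/5)(1/5) = 4/25; P(data | r = 2) = (3/5)(2/5) = 6/25; P(data | r = 3) = (2/5)(3/5) = 6/25.
The prior-weighted likelihoods are 1/3 · 4/25 = 4/75, 1/3 · 6/25 = 2/25, 1/3 · 6/25 = 2/25; with total 16/75.
So P(r = 1 | data) = (4/75) / (16/75) = 1/4.

0.250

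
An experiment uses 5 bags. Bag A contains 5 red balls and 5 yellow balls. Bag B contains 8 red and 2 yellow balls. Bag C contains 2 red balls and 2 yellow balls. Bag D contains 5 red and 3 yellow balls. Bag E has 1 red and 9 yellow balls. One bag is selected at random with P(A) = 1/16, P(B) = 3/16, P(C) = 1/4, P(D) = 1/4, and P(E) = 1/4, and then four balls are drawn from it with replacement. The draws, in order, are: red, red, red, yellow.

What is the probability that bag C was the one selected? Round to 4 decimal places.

Under each hypothesis, the probability of the observed sequence is: P(data | bag A) = (5/10)(5/10)(5/10)(5/10) = 0.0625; P(data | bag B) = (8/10)(8/10)(8/10)(2/10) = 0.1024; P(data | bag C) = (2/4)(2/4)(2/4)(2/4) = 0.0625; P(data | bag D) = (5/8)(5/8)(5/8)(3/8) = 0.091553; P(data | bag E) = (1/10)(1/10)(1/10)(9/10) = 0.0009.
Weighting by the prior gives 1/16 · 0.0625 = 0.0039062, 3/16 · 0.1024 = 0.0192, 1/4 · 0.0625 = 0.015625, 1/4 · 0.091553 = 0.022888, 1/4 · 0.0009 = 0.000225; these sum to 0.061844.
By Bayes' rule, P(bag C | data) = (0.015625) / (0.061844) = 0.25265.

0.2527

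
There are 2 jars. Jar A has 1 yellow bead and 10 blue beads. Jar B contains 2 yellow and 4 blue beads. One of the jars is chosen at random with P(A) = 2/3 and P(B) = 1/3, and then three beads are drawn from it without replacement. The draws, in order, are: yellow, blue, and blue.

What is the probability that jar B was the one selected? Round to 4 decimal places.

The likelihood of the observed sequence under each hypothesis: P(data | jar A) = (1/11)(10/10)(9/9) = 1/11; P(data | jar B) = (2/6)(4/5)(3/4) = 1/5.
The prior-weighted likelihoods are 2/3 · 1/11 = 2/33, 1/3 · 1/5 = 1/15; summing to 7/55.
Therefore the posterior P(jar B | data) = (1/15) / (7/55) = 11/21.

0.5238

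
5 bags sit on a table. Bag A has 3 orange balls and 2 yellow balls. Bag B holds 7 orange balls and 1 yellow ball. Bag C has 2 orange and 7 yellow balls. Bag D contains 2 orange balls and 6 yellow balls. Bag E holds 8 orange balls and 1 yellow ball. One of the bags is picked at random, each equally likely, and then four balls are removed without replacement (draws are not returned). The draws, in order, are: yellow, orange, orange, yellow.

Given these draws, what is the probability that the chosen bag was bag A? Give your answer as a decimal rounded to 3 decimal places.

The likelihood of the observed sequence under each hypothesis: P(data | bag A) = (2/5)(3/4)(2/3)(1/2) = 0.1; P(data | bag B) = (1/8)(7/7)(6/6)(0/5) = 0; P(data | bag C) = (7/9)(2/8)(1/7)(6/6) = 0.027778; P(data | bag D) = (6/8)(2/7)(1/6)(5/5) = 0.035714; P(data | bag E) = (1/9)(8/8)(7/7)(0/6) = 0.
Multiplying each by its prior: 1/5 · 0.1 = 0.02, 1/5 · 0 = 0, 1/5 · 0.027778 = 0.0055556, 1/5 · 0.035714 = 0.0071429, 1/5 · 0 = 0; with total 0.032698.
Hence P(bag A | data) = (0.02) / (0.032698) = 0.61165.

0.612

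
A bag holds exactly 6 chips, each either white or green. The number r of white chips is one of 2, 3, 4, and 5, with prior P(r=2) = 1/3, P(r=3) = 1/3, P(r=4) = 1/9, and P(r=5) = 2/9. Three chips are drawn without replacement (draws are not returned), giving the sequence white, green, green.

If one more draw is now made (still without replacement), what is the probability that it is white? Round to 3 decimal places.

0.507

For each hypothesis, P(data | H) works out to: P(data | r = 2) = (2/6)(4/5)(3/4) = 1/5; P(data | r = 3) = (3/6)(3/5)(2/4) = 3/20; P(data | r = 4) = (4/6)(2/5)(1/4) = 1/15; P(data | r = 5) = (5/6)(1/5)(0/4) = 0.
The prior-weighted likelihoods are 1/3 · 1/5 = 1/15, 1/3 · 3/20 = 1/20, 1/9 · 1/15 = 1/135, 2/9 · 0 = 0; these sum to 67/540.
The posterior is then P(r = 2 | data) = 36/67, P(r = 3 | data) = 27/67, P(r = 4 | data) = 4/67, P(r = 5 | data) = 0.
So P(white next | data) = Σ P(white next | H) P(H | data) = (1/3)(36/67) + (2/3)(27/67) + (1)(4/67) = 34/67.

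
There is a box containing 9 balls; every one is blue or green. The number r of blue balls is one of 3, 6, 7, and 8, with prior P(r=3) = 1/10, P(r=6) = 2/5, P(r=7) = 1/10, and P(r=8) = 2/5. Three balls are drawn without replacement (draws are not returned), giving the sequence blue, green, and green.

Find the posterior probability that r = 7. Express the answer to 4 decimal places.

0.0565

For each hypothesis, P(data | H) works out to: P(data | r = 3) = (3/9)(6/8)(5/7) = 5/28; P(data | r = 6) = (6/9)(3/8)(2/7) = 1/14; P(data | r = 7) = (7/9)(2/8)(1/7) = 1/36; P(data | r = 8) = (8/9)(1/8)(0/7) = 0.
The prior-weighted likelihoods are 1/10 · 5/28 = 1/56, 2/5 · 1/14 = 1/35, 1/10 · 1/36 = 1/360, 2/5 · 0 = 0; with total 31/630.
Therefore the posterior P(r = 7 | data) = (1/360) / (31/630) = 7/124.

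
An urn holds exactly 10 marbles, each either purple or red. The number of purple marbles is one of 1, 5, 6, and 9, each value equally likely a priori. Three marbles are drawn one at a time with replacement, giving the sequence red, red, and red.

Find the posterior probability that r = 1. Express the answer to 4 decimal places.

Compute the likelihood of the observed sequence for each case: P(data | r = 1) = (9/10)(9/10)(9/10) = 0.729; P(data | r = 5) = (5/10)(5/10)(5/10) = 0.125; P(data | r = 6) = (4/10)(4/10)(4/10) = 0.064; P(data | r = 9) = (1/10)(1/10)(1/10) = 0.001.
Multiplying each by its prior: 1/4 · 0.729 = 0.18225, 1/4 · 0.125 = 0.03125, 1/4 · 0.064 = 0.016, 1/4 · 0.001 = 0.00025; summing to 0.22975.
By Bayes' rule, P(r = 1 | data) = (0.18225) / (0.22975) = 0.79325.

0.7933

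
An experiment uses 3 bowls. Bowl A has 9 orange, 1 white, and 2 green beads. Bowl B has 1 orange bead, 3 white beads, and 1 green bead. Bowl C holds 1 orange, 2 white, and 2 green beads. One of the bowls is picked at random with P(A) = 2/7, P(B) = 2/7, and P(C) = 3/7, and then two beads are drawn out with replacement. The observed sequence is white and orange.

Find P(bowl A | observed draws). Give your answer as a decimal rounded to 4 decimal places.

The likelihood of the observed sequence under each hypothesis: P(data | bowl A) = (1/12)(9/12) = 0.0625; P(data | bowl B) = (3/5)(1/5) = 0.12; P(data | bowl C) = (2/5)(1/5) = 0.08.
Weighting by the prior gives 2/7 · 0.0625 = 0.017857, 2/7 · 0.12 = 0.034286, 3/7 · 0.08 = 0.034286; summing to 0.086429.
So P(bowl A | data) = (0.017857) / (0.086429) = 0.20661.

0.2066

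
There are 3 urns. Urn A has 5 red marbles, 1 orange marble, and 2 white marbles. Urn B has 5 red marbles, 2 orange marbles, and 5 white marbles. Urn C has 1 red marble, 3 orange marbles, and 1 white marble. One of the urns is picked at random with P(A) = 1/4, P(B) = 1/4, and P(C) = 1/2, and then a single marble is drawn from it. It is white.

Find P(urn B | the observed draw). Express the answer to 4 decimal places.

0.3906

The likelihood of this draw under each hypothesis: P(data | urn A) = (2/8) = 1/4; P(data | urn B) = (5/12) = 5/12; P(data | urn C) = (1/5) = 1/5.
Multiplying each by its prior: 1/4 · 1/4 = 1/16, 1/4 · 5/12 = 5/48, 1/2 · 1/5 = 1/10; with total 4/15.
Hence P(urn B | data) = (5/48) / (4/15) = 25/64.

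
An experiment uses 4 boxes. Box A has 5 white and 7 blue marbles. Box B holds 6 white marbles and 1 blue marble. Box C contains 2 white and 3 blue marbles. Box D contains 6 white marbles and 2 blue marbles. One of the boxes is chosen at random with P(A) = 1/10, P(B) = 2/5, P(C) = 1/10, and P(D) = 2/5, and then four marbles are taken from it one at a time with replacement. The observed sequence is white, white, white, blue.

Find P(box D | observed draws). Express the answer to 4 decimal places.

0.4892

Compute the likelihood of the observed sequence for each case: P(data | box A) = (5/12)(5/12)(5/12)(7/12) = 0.042197; P(data | box B) = (6/7)(6/7)(6/7)(1/7) = 0.089963; P(data | box C) = (2/5)(2/5)(2/5)(3/5) = 0.0384; P(data | box D) = (6/8)(6/8)(6/8)(2/8) = 0.10547.
The prior-weighted likelihoods are 1/10 · 0.042197 = 0.0042197, 2/5 · 0.089963 = 0.035985, 1/10 · 0.0384 = 0.00384, 2/5 · 0.10547 = 0.042188; these sum to 0.086232.
By Bayes' rule, P(box D | data) = (0.042188) / (0.086232) = 0.48923.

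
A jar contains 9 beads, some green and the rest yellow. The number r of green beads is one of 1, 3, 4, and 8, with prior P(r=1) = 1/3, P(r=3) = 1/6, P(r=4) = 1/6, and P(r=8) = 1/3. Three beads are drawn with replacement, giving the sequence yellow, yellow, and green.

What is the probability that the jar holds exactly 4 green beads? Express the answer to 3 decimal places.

For each hypothesis, P(data | H) works out to: P(data | r = 1) = (8/9)(8/9)(1/9) = 0.087791; P(data | r = 3) = (6/9)(6/9)(3/9) = 0.14815; P(data | r = 4) = (5/9)(5/9)(4/9) = 0.13717; P(data | r = 8) = (1/9)(1/9)(8/9) = 0.010974.
Multiplying each by its prior: 1/3 · 0.087791 = 0.029264, 1/6 · 0.14815 = 0.024691, 1/6 · 0.13717 = 0.022862, 1/3 · 0.010974 = 0.003658; summing to 0.080476.
Therefore the posterior P(r = 4 | data) = (0.022862) / (0.080476) = 0.28409.

0.284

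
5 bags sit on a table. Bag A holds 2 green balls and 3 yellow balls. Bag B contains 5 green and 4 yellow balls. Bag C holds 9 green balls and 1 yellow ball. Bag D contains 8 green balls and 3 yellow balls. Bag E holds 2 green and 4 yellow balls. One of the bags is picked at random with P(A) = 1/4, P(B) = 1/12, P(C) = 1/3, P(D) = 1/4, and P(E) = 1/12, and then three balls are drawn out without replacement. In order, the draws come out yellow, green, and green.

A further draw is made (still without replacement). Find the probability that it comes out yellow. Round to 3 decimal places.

0.400

Compute the likelihood of the observed sequence for each case: P(data | bag A) = (3/5)(2/4)(1/3) = 0.1; P(data | bag B) = (4/9)(5/8)(4/7) = 0.15873; P(data | bag C) = (1/10)(9/9)(8/8) = 0.1; P(data | bag D) = (3/11)(8/10)(7/9) = 0.1697; P(data | bag E) = (4/6)(2/5)(1/4) = 0.066667.
Weighting by the prior gives 1/4 · 0.1 = 0.025, 1/12 · 0.15873 = 0.013228, 1/3 · 0.1 = 0.033333, 1/4 · 0.1697 = 0.042424, 1/12 · 0.066667 = 0.0055556; these sum to 0.11954.
Dividing through by the total gives posterior P(bag A | data) = 0.20913, P(bag B | data) = 0.11065, P(bag C | data) = 0.27885, P(bag D | data) = 0.35489, P(bag E | data) = 0.046474.
Averaging over the posterior, P(yellow next | data) = (1)(0.20913) + (1/2)(0.11065) + (0)(0.27885) + (1/4)(0.35489) + (1)(0.046474) = 0.39966.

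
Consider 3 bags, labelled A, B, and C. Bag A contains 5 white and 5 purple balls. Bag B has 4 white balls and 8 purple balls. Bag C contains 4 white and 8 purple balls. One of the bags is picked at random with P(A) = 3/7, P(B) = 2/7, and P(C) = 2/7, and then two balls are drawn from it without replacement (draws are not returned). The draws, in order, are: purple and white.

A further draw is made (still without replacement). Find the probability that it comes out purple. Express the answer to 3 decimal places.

Under each hypothesis, the probability of the observed sequence is: P(data | bag A) = (5/10)(5/9) = 5/18; P(data | bag B) = (8/12)(4/11) = 8/33; P(data | bag C) = (8/12)(4/11) = 8/33.
Multiplying each by its prior: 3/7 · 5/18 = 5/42, 2/7 · 8/33 = 16/231, 2/7 · 8/33 = 16/231; summing to 17/66.
Dividing through by the total gives posterior P(bag A | data) = 0.46218, P(bag B | data) = 0.26891, P(bag C | data) = 0.26891.
Averaging over the posterior, P(purple next | data) = (1/2)(0.46218) + (7/10)(0.26891) + (7/10)(0.26891) = 0.60756.

0.608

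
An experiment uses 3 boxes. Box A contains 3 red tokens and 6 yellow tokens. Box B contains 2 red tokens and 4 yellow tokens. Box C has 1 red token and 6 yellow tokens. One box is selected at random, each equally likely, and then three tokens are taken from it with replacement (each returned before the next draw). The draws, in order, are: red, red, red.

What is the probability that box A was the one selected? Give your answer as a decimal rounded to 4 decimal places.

0.4811

The likelihood of the observed sequence under each hypothesis: P(data | box A) = (3/9)(3/9)(3/9) = 0.037037; P(data | box B) = (2/6)(2/6)(2/6) = 0.037037; P(data | box C) = (1/7)(1/7)(1/7) = 0.0029155.
The prior-weighted likelihoods are 1/3 · 0.037037 = 0.012346, 1/3 · 0.037037 = 0.012346, 1/3 · 0.0029155 = 0.00097182; these sum to 0.025663.
Therefore the posterior P(box A | data) = (0.012346) / (0.025663) = 0.48107.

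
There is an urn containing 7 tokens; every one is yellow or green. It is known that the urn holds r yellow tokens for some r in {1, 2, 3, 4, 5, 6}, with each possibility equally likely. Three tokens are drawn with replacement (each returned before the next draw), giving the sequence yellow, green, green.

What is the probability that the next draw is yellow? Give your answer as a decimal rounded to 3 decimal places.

0.408

Under each hypothesis, the probability of the observed sequence is: P(data | r = 1) = (1/7)(6/7)(6/7) = 0.10496; P(data | r = 2) = (2/7)(5/7)(5/7) = 0.14577; P(data | r = 3) = (3/7)(4/7)(4/7) = 0.13994; P(data | r = 4) = (4/7)(3/7)(3/7) = 0.10496; P(data | r = 5) = (5/7)(2/7)(2/7) = 0.058309; P(data | r = 6) = (6/7)(1/7)(1/7) = 0.017493.
Multiplying each by its prior: 1/6 · 0.10496 = 0.017493, 1/6 · 0.14577 = 0.024295, 1/6 · 0.13994 = 0.023324, 1/6 · 0.10496 = 0.017493, 1/6 · 0.058309 = 0.0097182, 1/6 · 0.017493 = 0.0029155; summing to 0.095238.
The posterior is then P(r = 1 | data) = 0.18367, P(r = 2 | data) = 0.2551, P(r = 3 | data) = 0.2449, P(r = 4 | data) = 0.18367, P(r = 5 | data) = 0.10204, P(r = 6 | data) = 0.030612.
So P(yellow next | data) = Σ P(yellow next | H) P(H | data) = (1/7)(0.18367) + (2/7)(0.2551) + (3/7)(0.2449) + (4/7)(0.18367) + (5/7)(0.10204) + (6/7)(0.030612) = 0.40816.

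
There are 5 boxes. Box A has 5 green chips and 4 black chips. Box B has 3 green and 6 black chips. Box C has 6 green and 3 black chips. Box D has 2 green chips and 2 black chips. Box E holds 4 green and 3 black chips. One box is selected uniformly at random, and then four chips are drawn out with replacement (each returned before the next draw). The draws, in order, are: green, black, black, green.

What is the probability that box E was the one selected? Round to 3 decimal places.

0.213

The likelihood of the observed sequence under each hypothesis: P(data | box A) = (5/9)(4/9)(4/9)(5/9) = 0.060966; P(data | box B) = (3/9)(6/9)(6/9)(3/9) = 0.049383; P(data | box C) = (6/9)(3/9)(3/9)(6/9) = 0.049383; P(data | box D) = (2/4)(2/4)(2/4)(2/4) = 0.0625; P(data | box E) = (4/7)(3/7)(3/7)(4/7) = 0.059975.
Weighting by the prior gives 1/5 · 0.060966 = 0.012193, 1/5 · 0.049383 = 0.0098765, 1/5 · 0.049383 = 0.0098765, 1/5 · 0.0625 = 0.0125, 1/5 · 0.059975 = 0.011995; summing to 0.056441.
Hence P(box E | data) = (0.011995) / (0.056441) = 0.21252.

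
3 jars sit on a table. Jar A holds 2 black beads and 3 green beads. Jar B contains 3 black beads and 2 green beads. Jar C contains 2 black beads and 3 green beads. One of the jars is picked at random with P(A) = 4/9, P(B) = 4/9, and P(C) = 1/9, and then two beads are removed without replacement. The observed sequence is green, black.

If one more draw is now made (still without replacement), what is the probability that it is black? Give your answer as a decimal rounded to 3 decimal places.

For each hypothesis, P(data | H) works out to: P(data | jar A) = (3/5)(2/4) = 3/10; P(data | jar B) = (2/5)(3/4) = 3/10; P(data | jar C) = (3/5)(2/4) = 3/10.
The prior-weighted likelihoods are 4/9 · 3/10 = 2/15, 4/9 · 3/10 = 2/15, 1/9 · 3/10 = 1/30; summing to 3/10.
Normalising, the posterior is P(jar A | data) = 4/9, P(jar B | data) = 4/9, P(jar C | data) = 1/9.
Averaging over the posterior, P(black next | data) = (1/3)(4/9) + (2/3)(4/9) + (1/3)(1/9) = 13/27.

0.481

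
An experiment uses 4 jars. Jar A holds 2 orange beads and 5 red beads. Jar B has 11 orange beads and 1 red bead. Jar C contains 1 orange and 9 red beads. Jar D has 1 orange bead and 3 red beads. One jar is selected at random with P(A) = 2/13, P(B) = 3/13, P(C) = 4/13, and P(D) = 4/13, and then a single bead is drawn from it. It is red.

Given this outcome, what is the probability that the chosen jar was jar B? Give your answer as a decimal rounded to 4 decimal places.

0.0302

For each hypothesis, P(data | H) works out to: P(data | jar A) = (5/7) = 0.71429; P(data | jar B) = (1/12) = 0.083333; P(data | jar C) = (9/10) = 0.9; P(data | jar D) = (3/4) = 0.75.
The prior-weighted likelihoods are 2/13 · 0.71429 = 0.10989, 3/13 · 0.083333 = 0.019231, 4/13 · 0.9 = 0.27692, 4/13 · 0.75 = 0.23077; these sum to 0.63681.
So P(jar B | data) = (0.019231) / (0.63681) = 0.030198.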